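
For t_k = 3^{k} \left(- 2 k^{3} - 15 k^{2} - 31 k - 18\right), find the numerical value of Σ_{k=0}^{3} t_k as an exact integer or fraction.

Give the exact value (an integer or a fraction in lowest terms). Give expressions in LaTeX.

Ratio r(k) = 3*(2*k**2 + 17*k + 33)/(2*k**2 + 11*k + 9).
So A=3 and B=1, with C=k**3 + 15*k**2/2 + 31*k/2 + 9.
Solve (3)·f(k+1) − (1)·f(k) = k**3 + 15*k**2/2 + 31*k/2 + 9.
From deg A=0, deg B=0, deg C=3: d=3.
Solving with deg f ≤ 3: f(k) = k*(k + 1)*(k + 2)/2.
Then R = B(k−1)f/C = k/(2*k + 9), so s_k = R(k)·t_k = 3**k*k*(-k**2 - 3*k - 2).
Δs = 3**k*(-2*k**3 - 15*k**2 - 31*k - 18), as required.
Σ_(k=0)^(3) t_k = s_(4) − s_(0) = -9720 − (0) = -9720.

Σ = -9720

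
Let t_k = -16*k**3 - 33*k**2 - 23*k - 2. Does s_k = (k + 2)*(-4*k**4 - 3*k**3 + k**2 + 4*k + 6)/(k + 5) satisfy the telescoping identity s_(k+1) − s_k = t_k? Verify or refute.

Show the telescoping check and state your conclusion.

Invalid: residual 3*(12*k**4 + 110*k**3 + 189*k**2 + 121*k + 16)/(k**2 + 11*k + 30) ≠ 0.

s_(k+1) = (-4*k**5 - 31*k**4 - 89*k**3 - 115*k**2 - 53*k + 12)/(k + 6)
s_(k+1) − s_k = (-16*k**5 - 173*k**4 - 536*k**3 - 678*k**2 - 349*k - 12)/(k**2 + 11*k + 30)
(s_(k+1) − s_k) − t_k = 3*(12*k**4 + 110*k**3 + 189*k**2 + 121*k + 16)/(k**2 + 11*k + 30)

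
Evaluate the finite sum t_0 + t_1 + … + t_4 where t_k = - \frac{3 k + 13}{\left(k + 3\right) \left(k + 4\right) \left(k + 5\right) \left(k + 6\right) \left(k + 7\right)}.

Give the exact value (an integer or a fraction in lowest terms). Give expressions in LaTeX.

Σ = -79/7920

Compute t_(k+1)/t_k: get (k + 3)*(3*k + 16)/((k + 8)*(3*k + 13)).
Take A(k)=k + 3, B(k)=k + 8, C(k)=k + 13/3.
Key eq: (k + 3)·f(k+1) = (k + 7)·f(k) + (k + 13/3).
d = 4 from the (1,1,1) case.
Match coefficients ⇒ f(k) = k*(k + 4)*(k**2 + 14*k + 63)/270.
Certificate R = B(k−1)f/C = k*(k + 4)*(k + 7)*(k**2 + 14*k + 63)/(90*(3*k + 13)) gives s_k = k*(-k**2 - 14*k - 63)/(90*(k**3 + 14*k**2 + 63*k + 90)).
Δs = (-3*k - 13)/(k**5 + 25*k**4 + 245*k**3 + 1175*k**2 + 2754*k + 2520), as required.
Evaluate s at k=5 and k=0: -79/7920 and 0; difference -79/7920.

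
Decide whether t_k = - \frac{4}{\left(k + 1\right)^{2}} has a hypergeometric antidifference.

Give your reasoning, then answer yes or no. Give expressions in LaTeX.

No. Not Gosper-summable.

The ratio is (k + 1)**2/(k + 2)**2.
Gosper form: A/B · C(k+1)/C(k) with A=k**2 + 2*k + 1, B=k**2 + 4*k + 4, C=1.
Set up (k**2 + 2*k + 1)·f(k+1) − (k**2 + 2*k + 1)·f(k) − (1) = 0.
deg f ≤ 0 (via 2,2,0).
Generic f = c0 gives residual -1; -1 = 0 cannot hold, so t_k is not Gosper-summable.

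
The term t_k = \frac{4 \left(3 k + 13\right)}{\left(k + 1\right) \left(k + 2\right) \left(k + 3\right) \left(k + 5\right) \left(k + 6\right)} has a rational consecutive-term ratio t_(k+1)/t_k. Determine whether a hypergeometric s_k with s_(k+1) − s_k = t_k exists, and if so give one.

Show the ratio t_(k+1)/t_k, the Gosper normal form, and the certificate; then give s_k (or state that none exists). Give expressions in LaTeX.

s_k = \frac{2 k \left(k^{2} + 8 k + 17\right)}{5 \left(k^{3} + 8 k^{2} + 17 k + 10\right)}

t_(k+1)/t_k = (k + 1)*(k + 5)*(3*k + 16)/((k + 4)*(k + 7)*(3*k + 13)).
Take A(k)=k + 1, B(k)=k + 7, C(k)=k**2 + 25*k/3 + 52/3.
Set up (k + 1)·f(k+1) − (k + 6)·f(k) − (k**2 + 25*k/3 + 52/3) = 0.
d = 5 from the (1,1,2) case.
A polynomial solution: f(k) = k*(k + 3)*(k + 4)*(k**2 + 8*k + 17)/30.
So s_k = (B(k−1)f/C)·t_k = (k*(k + 3)*(k + 6)*(k**2 + 8*k + 17)/(10*(3*k + 13)))·t_k = 2*k*(k**2 + 8*k + 17)/(5*(k**3 + 8*k**2 + 17*k + 10)).
Check: Δs_k = 4*(3*k + 13)/(k**5 + 17*k**4 + 107*k**3 + 307*k**2 + 396*k + 180). ✓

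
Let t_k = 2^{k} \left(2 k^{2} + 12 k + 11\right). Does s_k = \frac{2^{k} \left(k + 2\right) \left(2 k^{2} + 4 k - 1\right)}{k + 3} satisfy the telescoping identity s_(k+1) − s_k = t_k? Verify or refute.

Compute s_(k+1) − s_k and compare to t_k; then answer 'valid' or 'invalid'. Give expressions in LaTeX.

s_(k+1) = 2**(k + 1)*(k + 3)*(4*k + 2*(k + 1)**2 + 3)/(k + 4)
s_(k+1) − s_k = 2**k*(2*k**4 + 24*k**3 + 103*k**2 + 178*k + 98)/(k**2 + 7*k + 12)
(s_(k+1) − s_k) − t_k = 2**k*(-2*k**3 - 16*k**2 - 43*k - 34)/(k**2 + 7*k + 12)

Invalid: residual \frac{2^{k} \left(- 2 k^{3} - 16 k^{2} - 43 k - 34\right)}{k^{2} + 7 k + 12} ≠ 0.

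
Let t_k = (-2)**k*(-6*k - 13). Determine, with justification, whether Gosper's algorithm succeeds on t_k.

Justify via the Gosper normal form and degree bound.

Yes. s_k = (-2)**k*(2*k + 3).

t_(k+1)/t_k = 2*(-6*k - 19)/(6*k + 13).
Normal form (A,B,C) = (-2, 1, k + 13/6).
Need (-2)·f(k+1) − (1)·f(k) = k + 13/6.
Bound: deg f ≤ 1.
Coefficient equations give f(k) = -(2*k + 3)/6.
So s_k = (B(k−1)f/C)·t_k = (-(2*k + 3)/(6*k + 13))·t_k = (-2)**k*(2*k + 3).
Check: Δs_k = (-2)**k*(-6*k - 13). ✓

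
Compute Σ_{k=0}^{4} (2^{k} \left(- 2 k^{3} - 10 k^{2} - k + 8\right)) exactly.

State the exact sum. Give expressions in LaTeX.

Σ = -5858

t_(k+1)/t_k = 2*(2*k**3 + 16*k**2 + 27*k + 5)/(2*k**3 + 10*k**2 + k - 8).
Normal form (A,B,C) = (2, 1, k**3 + 5*k**2 + k/2 - 4).
Need (2)·f(k+1) − (1)·f(k) = k**3 + 5*k**2 + k/2 - 4.
d = 3 from the (0,0,3) case.
Solving with deg f ≤ 3: f(k) = (k - 2)*(2*k**2 + 2*k + 1)/2.
R(k) = B(k−1)·f(k)/C(k) = (k - 2)*(2*k**2 + 2*k + 1)/(2*k**3 + 10*k**2 + k - 8); s_k = R·t_k = 2**k*(-2*k**3 + 2*k**2 + 3*k + 2).
s_(k+1) − s_k = 2**k*(-2*k**3 - 10*k**2 - k + 8) = t_k.
Evaluate s at k=5 and k=0: -5856 and 2; difference -5858.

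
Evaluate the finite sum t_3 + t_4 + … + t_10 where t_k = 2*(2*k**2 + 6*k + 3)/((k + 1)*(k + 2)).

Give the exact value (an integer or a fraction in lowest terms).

Σ = 95/3

The ratio is (k + 1)*(6*k + 2*(k + 1)**2 + 9)/((k + 3)*(2*k**2 + 6*k + 3)).
Factor: A=k + 1; B=k + 3; C=k**2 + 3*k + 3/2.
Set up (k + 1)·f(k+1) − (k + 2)·f(k) − (k**2 + 3*k + 3/2) = 0.
Bound: deg f ≤ 2.
Coefficient equations give f(k) = k*(2*k + 1)/2.
R(k) = B(k−1)·f(k)/C(k) = k*(k + 2)*(2*k + 1)/(2*k**2 + 6*k + 3); s_k = R·t_k = 2*k*(2*k + 1)/(k + 1).
Verify: 2*(2*k**2 + 6*k + 3)/(k**2 + 3*k + 2) matches t_k.
Telescoping: Σ = s_(11) − s_(3) = 253/6 − (21/2) = 95/3.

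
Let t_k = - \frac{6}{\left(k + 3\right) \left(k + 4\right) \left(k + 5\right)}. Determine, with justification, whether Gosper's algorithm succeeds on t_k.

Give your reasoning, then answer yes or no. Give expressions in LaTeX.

r(k) = (k + 3)/(k + 6) after simplifying.
So A=k + 3 and B=k + 6, with C=1.
Need (k + 3)·f(k+1) − (k + 5)·f(k) = 1.
deg f ≤ 2 (via 1,1,0).
Coefficient equations give f(k) = k*(k + 7)/24.
Certificate R = B(k−1)f/C = k*(k + 5)*(k + 7)/24 gives s_k = k*(-k - 7)/(4*(k + 3)*(k + 4)).
Δs = -6/(k**3 + 12*k**2 + 47*k + 60), as required.

Yes. s_k = \frac{k \left(- k - 7\right)}{4 \left(k + 3\right) \left(k + 4\right)}.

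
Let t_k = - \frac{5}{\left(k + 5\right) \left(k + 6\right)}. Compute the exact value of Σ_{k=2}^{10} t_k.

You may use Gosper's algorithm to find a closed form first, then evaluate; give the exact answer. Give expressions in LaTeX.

t_(k+1)/t_k = (k + 5)/(k + 7).
Gosper form: A/B · C(k+1)/C(k) with A=k + 5, B=k + 7, C=1.
Set up (k + 5)·f(k+1) − (k + 6)·f(k) − (1) = 0.
deg f ≤ 1 (via 1,1,0).
Match coefficients ⇒ f(k) = k/5.
So s_k = (B(k−1)f/C)·t_k = (k*(k + 6)/5)·t_k = -k/(k + 5).
s_(k+1) − s_k = -5/(k**2 + 11*k + 30) = t_k.
Σ_(k=2)^(10) t_k = s_(11) − s_(2) = -11/16 − (-2/7) = -45/112.

Σ = -45/112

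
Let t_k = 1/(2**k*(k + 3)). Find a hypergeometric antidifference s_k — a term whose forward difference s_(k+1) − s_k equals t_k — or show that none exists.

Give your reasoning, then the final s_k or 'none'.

r(k) = (k + 3)/(2*(k + 4)) after simplifying.
Gosper form: A/B · C(k+1)/C(k) with A=k/2 + 3/2, B=k + 4, C=1.
f must satisfy (k/2 + 3/2)·f(k+1) − (k + 3)·f(k) = 1.
Degrees (1,1,0) ⇒ d ≤ -1.
d = -1 < 0 ⇒ no nonzero polynomial f; not summable.

none (Gosper's algorithm certifies no s_k)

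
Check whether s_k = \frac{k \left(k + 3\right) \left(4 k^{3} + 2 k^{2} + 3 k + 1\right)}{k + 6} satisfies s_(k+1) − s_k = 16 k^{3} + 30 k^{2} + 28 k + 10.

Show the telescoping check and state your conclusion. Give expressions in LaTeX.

s_(k+1) = (k + 1)*(k + 4)*(3*k + 4*(k + 1)**3 + 2*(k + 1)**2 + 4)/(k + 7)
s_(k+1) − s_k = (16*k**5 + 202*k**4 + 718*k**3 + 1019*k**2 + 775*k + 240)/(k**2 + 13*k + 42)
(s_(k+1) − s_k) − t_k = 3*(-12*k**4 - 124*k**3 - 205*k**2 - 177*k - 60)/(k**2 + 13*k + 42)

Invalid: residual \frac{3 \left(- 12 k^{4} - 124 k^{3} - 205 k^{2} - 177 k - 60\right)}{k^{2} + 13 k + 42} ≠ 0.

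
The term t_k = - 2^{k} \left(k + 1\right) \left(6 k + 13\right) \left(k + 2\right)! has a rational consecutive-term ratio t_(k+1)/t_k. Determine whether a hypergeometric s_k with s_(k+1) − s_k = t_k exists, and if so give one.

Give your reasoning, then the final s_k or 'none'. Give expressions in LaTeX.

s_k = - 2^{k} \left(3 k - 1\right) \left(k + 2\right)!

Ratio r(k) = 2*(k + 2)*(k + 3)*(6*k + 19)/((k + 1)*(6*k + 13)).
Normal form (A,B,C) = (2*k + 6, 1, k**2 + 19*k/6 + 13/6).
f must satisfy (2*k + 6)·f(k+1) − (1)·f(k) = k**2 + 19*k/6 + 13/6.
Degrees (1,0,2) ⇒ d ≤ 1.
A polynomial solution: f(k) = (3*k - 1)/6.
Then R = B(k−1)f/C = (3*k - 1)/((k + 1)*(6*k + 13)), so s_k = R(k)·t_k = -2**k*(3*k - 1)*factorial(k + 2).
s_(k+1) − s_k = -2**k*(k + 1)*(6*k + 13)*factorial(k + 2) = t_k.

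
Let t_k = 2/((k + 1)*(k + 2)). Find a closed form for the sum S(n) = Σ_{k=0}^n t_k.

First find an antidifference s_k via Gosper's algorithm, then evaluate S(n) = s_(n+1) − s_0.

Step 1: r(k) = (k + 1)/(k + 3).
So A=k + 1 and B=k + 3, with C=1.
Set up (k + 1)·f(k+1) − (k + 2)·f(k) − (1) = 0.
From deg A=1, deg B=1, deg C=0: d=1.
Solve for f: f(k) = k (degree 1 ≤ 1).
Then R = B(k−1)f/C = k*(k + 2), so s_k = R(k)·t_k = 2*k/(k + 1).
Verify: 2/(k**2 + 3*k + 2) matches t_k.
Σ_(k=0)^n t_k = s_(n+1) − s_(0) = (2*(n + 1)/(n + 2)) − (0), i.e. 2*(n + 1)/(n + 2).

S(n) = 2*(n + 1)/(n + 2)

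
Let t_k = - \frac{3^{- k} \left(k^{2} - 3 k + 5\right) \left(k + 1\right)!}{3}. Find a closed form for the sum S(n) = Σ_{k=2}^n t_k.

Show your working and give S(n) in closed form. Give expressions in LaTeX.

The ratio is (k**3 + k**2 + k + 6)/(3*(k**2 - 3*k + 5)).
Take A(k)=k/3 + 2/3, B(k)=1, C(k)=k**2 - 3*k + 5.
Set up (k/3 + 2/3)·f(k+1) − (1)·f(k) − (k**2 - 3*k + 5) = 0.
d = 1 from the (1,0,2) case.
Coefficient equations give f(k) = 3*(k - 3).
So s_k = (B(k−1)f/C)·t_k = (3*(k - 3)/(k**2 - 3*k + 5))·t_k = -(k - 3)*factorial(k + 1)/3**k.
Check: Δs_k = -(k**2 - 3*k + 5)*factorial(k + 1)/(3*3**k). ✓
Σ_(k=2)^n t_k = s_(n+1) − s_(2) = (-3**(-n - 1)*(n - 2)*factorial(n + 2)) − (2/3), i.e. 3**(-n - 1)*(-2*3**n - n**3*factorial(n) - n**2*factorial(n) + 4*n*factorial(n) + 4*factorial(n)).

S(n) = 3^{- n - 1} \left(- 2 \cdot 3^{n} - n^{3} n! - n^{2} n! + 4 n n! + 4 n!\right)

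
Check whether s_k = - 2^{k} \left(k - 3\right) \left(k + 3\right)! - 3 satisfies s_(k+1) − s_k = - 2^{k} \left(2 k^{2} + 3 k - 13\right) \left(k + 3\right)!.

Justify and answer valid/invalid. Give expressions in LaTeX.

Valid: the claim telescopes to t_k.

s_(k+1) = -2**(k + 1)*(k - 2)*factorial(k + 4) - 3
s_(k+1) − s_k = -2**k*(2*k**2 + 3*k - 13)*factorial(k + 3)
(s_(k+1) − s_k) − t_k = 0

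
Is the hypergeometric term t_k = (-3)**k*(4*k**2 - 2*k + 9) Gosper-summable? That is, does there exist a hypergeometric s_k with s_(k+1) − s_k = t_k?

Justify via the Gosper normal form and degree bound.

Yes. s_k = (-3)**k*(-k**2 + 2*k - 3).

r(k) = 3*(2*k - 4*(k + 1)**2 - 7)/(4*k**2 - 2*k + 9) after simplifying.
A = -3, B = 1, C = k**2 - k/2 + 9/4.
Solve (-3)·f(k+1) − (1)·f(k) = k**2 - k/2 + 9/4.
Degrees (0,0,2) ⇒ d ≤ 2.
Coefficient equations give f(k) = -(k**2 - 2*k + 3)/4.
So s_k = (B(k−1)f/C)·t_k = (-(k**2 - 2*k + 3)/(4*k**2 - 2*k + 9))·t_k = (-3)**k*(-k**2 + 2*k - 3).
Check: Δs_k = (-3)**k*(4*k**2 - 2*k + 9). ✓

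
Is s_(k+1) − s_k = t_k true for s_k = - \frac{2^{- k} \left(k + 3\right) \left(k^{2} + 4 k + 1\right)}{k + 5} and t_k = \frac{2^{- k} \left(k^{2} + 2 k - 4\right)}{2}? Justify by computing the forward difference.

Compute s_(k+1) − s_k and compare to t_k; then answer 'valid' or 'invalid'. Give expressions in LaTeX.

s_(k+1) = -(k + 4)*(4*k + (k + 1)**2 + 5)/(2*2**k*(k + 6))
s_(k+1) − s_k = (k**4 + 11*k**3 + 30*k**2 - 12*k - 84)/(2*2**k*(k**2 + 11*k + 30))
(s_(k+1) − s_k) − t_k = (-k**3 - 9*k**2 - 14*k + 18)/(2**k*(k**2 + 11*k + 30))

Invalid: residual \frac{2^{- k} \left(- k^{3} - 9 k^{2} - 14 k + 18\right)}{k^{2} + 11 k + 30} ≠ 0.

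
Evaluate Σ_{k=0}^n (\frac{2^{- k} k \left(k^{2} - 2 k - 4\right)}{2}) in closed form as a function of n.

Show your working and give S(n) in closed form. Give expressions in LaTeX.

S(n) = \frac{2^{- n} \left(6 \cdot 2^{n} - n^{3} - 4 n^{2} - 6 n - 6\right)}{2}

r(k) = (k**3 + k**2 - 5*k - 5)/(2*k*(k**2 - 2*k - 4)) after simplifying.
Gosper form: A/B · C(k+1)/C(k) with A=1/2, B=1, C=k**3 - 2*k**2 - 4*k.
Key eq: (1/2)·f(k+1) = (1)·f(k) + (k**3 - 2*k**2 - 4*k).
deg f ≤ 3 (via 0,0,3).
A polynomial solution: f(k) = -2*(k**3 + k**2 + k + 3).
Then R = B(k−1)f/C = -2*(k**3 + k**2 + k + 3)/(k*(k**2 - 2*k - 4)), so s_k = R(k)·t_k = -(k**3 + k**2 + k + 3)/2**k.
Δs = k*(k**2 - 2*k - 4)/(2*2**k), as required.
Telescope: S(n) = s_(n+1) − s_(0) = 2**(-n - 1)*(-n**3 - 4*n**2 - 6*n - 6) − (-3) = (6*2**n - n**3 - 4*n**2 - 6*n - 6)/(2*2**n).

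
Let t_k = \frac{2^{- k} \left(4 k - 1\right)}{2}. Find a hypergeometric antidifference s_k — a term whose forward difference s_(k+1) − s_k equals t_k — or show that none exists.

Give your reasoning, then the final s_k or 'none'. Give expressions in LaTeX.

r(k) = (4*k + 3)/(2*(4*k - 1)) after simplifying.
Gosper form: A/B · C(k+1)/C(k) with A=1/2, B=1, C=k - 1/4.
Set up (1/2)·f(k+1) − (1)·f(k) − (k - 1/4) = 0.
Bound: deg f ≤ 1.
Match coefficients ⇒ f(k) = -(4*k + 3)/2.
Get s_k = R·t_k = (-4*k - 3)/2**k with R(k) = B(k−1)f(k)/C(k) = -2*(4*k + 3)/(4*k - 1).
s_(k+1) − s_k = (4*k - 1)/(2*2**k) = t_k.

s_k = 2^{- k} \left(- 4 k - 3\right)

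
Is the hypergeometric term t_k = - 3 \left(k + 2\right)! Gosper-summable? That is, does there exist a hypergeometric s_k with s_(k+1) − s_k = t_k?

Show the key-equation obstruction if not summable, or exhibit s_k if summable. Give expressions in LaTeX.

No. Not Gosper-summable.

Ratio r(k) = k + 3.
So A=k + 3 and B=1, with C=1.
Set up (k + 3)·f(k+1) − (1)·f(k) − (1) = 0.
deg f ≤ -1 (via 1,0,0).
d = -1 < 0 ⇒ no nonzero polynomial f; not summable.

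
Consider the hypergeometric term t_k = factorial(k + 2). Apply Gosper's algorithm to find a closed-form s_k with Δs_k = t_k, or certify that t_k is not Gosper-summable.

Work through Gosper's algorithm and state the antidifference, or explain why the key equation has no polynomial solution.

t_(k+1)/t_k = k + 3.
Factor: A=k + 3; B=1; C=1.
Set up (k + 3)·f(k+1) − (1)·f(k) − (1) = 0.
d = -1 from the (1,0,0) case.
Negative degree bound (-1): no f exists, t_k not Gosper-summable.

none — t_k is not Gosper-summable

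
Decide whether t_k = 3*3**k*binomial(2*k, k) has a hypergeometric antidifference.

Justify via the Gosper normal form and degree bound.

Compute t_(k+1)/t_k: get 6*(2*k + 1)/(k + 1).
A = 12*k + 6, B = k + 1, C = 1.
Key eq: (12*k + 6)·f(k+1) = (k)·f(k) + (1).
d = -1 from the (1,1,0) case.
Bound -1 < 0, so the key equation has no polynomial solution.

No — negative degree bound, so no certificate f.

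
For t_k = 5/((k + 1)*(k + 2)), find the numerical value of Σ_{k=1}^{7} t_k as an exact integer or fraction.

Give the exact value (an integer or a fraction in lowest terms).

Σ = 35/18

The ratio is (k + 1)/(k + 3).
A = k + 1, B = k + 3, C = 1.
Solve (k + 1)·f(k+1) − (k + 2)·f(k) = 1.
deg f ≤ 1 (via 1,1,0).
Solve for f: f(k) = k (degree 1 ≤ 1).
R(k) = B(k−1)·f(k)/C(k) = k*(k + 2); s_k = R·t_k = 5*k/(k + 1).
s_(k+1) − s_k = 5/(k**2 + 3*k + 2) = t_k.
Evaluate s at k=8 and k=1: 40/9 and 5/2; difference 35/18.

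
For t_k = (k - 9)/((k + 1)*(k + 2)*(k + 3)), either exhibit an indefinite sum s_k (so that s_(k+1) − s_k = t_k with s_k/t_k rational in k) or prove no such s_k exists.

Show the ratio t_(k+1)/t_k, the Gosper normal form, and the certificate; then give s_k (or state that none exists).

t_(k+1)/t_k = (k - 8)*(k + 1)/((k - 9)*(k + 4)).
Normal form (A,B,C) = (k + 1, k + 4, k - 9).
Key eq: (k + 1)·f(k+1) = (k + 3)·f(k) + (k - 9).
d = 2 from the (1,1,1) case.
Coefficient equations give f(k) = -k*(2*k + 7).
Then R = B(k−1)f/C = -k*(k + 3)*(2*k + 7)/(k - 9), so s_k = R(k)·t_k = k*(-2*k - 7)/((k + 1)*(k + 2)).
Δs = (k - 9)/(k**3 + 6*k**2 + 11*k + 6), as required.

s_k = k*(-2*k - 7)/((k + 1)*(k + 2))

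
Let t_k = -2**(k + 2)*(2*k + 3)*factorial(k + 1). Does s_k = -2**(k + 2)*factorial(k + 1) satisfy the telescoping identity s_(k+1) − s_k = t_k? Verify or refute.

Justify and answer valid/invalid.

Valid: the claim telescopes to t_k.

s_(k+1) = -2**(k + 3)*factorial(k + 2)
s_(k+1) − s_k = -2**(k + 2)*(2*k + 3)*factorial(k + 1)
(s_(k+1) − s_k) − t_k = 0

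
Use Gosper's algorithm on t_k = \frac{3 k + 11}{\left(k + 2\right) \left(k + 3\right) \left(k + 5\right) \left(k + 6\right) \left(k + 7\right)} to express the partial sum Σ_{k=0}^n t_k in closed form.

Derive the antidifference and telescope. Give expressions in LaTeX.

Step 1: r(k) = (k + 2)*(k + 5)*(3*k + 14)/((k + 4)*(k + 8)*(3*k + 11)).
Take A(k)=k + 2, B(k)=k + 8, C(k)=k**2 + 23*k/3 + 44/3.
Solve (k + 2)·f(k+1) − (k + 7)·f(k) = k**2 + 23*k/3 + 44/3.
deg f ≤ 5 (via 1,1,2).
Coefficient equations give f(k) = k*(k + 3)*(k + 4)*(k**2 + 13*k + 52)/180.
R(k) = B(k−1)·f(k)/C(k) = k*(k + 3)*(k + 7)*(k**2 + 13*k + 52)/(60*(3*k + 11)); s_k = R·t_k = k*(k**2 + 13*k + 52)/(60*(k**3 + 13*k**2 + 52*k + 60)).
Verify: (3*k + 11)/(k**5 + 23*k**4 + 203*k**3 + 853*k**2 + 1692*k + 1260) matches t_k.
s_(n+1) = (n**3 + 16*n**2 + 81*n + 66)/(60*(n**3 + 16*n**2 + 81*n + 126)) and s_(0) = 0, so S(n) = (n**3 + 16*n**2 + 81*n + 66)/(60*(n**3 + 16*n**2 + 81*n + 126)).

S(n) = \frac{n^{3} + 16 n^{2} + 81 n + 66}{60 \left(n^{3} + 16 n^{2} + 81 n + 126\right)}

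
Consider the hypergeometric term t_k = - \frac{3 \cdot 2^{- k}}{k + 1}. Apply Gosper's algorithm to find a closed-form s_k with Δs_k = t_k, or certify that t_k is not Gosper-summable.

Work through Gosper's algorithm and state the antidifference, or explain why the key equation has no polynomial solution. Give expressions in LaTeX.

none — t_k is not Gosper-summable

Step 1: r(k) = (k + 1)/(2*(k + 2)).
So A=k/2 + 1/2 and B=k + 2, with C=1.
Need (k/2 + 1/2)·f(k+1) − (k + 1)·f(k) = 1.
From deg A=1, deg B=1, deg C=0: d=-1.
deg f ≤ -1 is impossible — no certificate.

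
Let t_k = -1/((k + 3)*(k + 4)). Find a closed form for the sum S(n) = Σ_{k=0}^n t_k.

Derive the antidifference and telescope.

t_(k+1)/t_k = (k + 3)/(k + 5).
Take A(k)=k + 3, B(k)=k + 5, C(k)=1.
Solve (k + 3)·f(k+1) − (k + 4)·f(k) = 1.
From deg A=1, deg B=1, deg C=0: d=1.
A polynomial solution: f(k) = k/3.
Get s_k = R·t_k = -k/(3*k + 9) with R(k) = B(k−1)f(k)/C(k) = k*(k + 4)/3.
s_(k+1) − s_k = -1/(k**2 + 7*k + 12) = t_k.
Evaluate: s_(n+1) = (-n - 1)/(3*(n + 4)); subtract s_(0) = 0 ⇒ S(n) = (-n - 1)/(3*(n + 4)).

S(n) = (-n - 1)/(3*(n + 4))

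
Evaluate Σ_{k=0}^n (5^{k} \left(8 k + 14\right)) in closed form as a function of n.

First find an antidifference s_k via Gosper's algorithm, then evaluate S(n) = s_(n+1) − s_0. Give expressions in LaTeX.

S(n) = 10 \cdot 5^{n} n + 15 \cdot 5^{n} - 1

t_(k+1)/t_k = 5*(4*k + 11)/(4*k + 7).
Gosper form: A/B · C(k+1)/C(k) with A=5, B=1, C=k + 7/4.
Need (5)·f(k+1) − (1)·f(k) = k + 7/4.
deg f ≤ 1 (via 0,0,1).
Match coefficients ⇒ f(k) = (2*k + 1)/8.
Then R = B(k−1)f/C = (2*k + 1)/(2*(4*k + 7)), so s_k = R(k)·t_k = 5**k*(2*k + 1).
Verify: 5**k*(8*k + 14) matches t_k.
Telescope: S(n) = s_(n+1) − s_(0) = 5**(n + 1)*(2*n + 3) − (1) = 10*5**n*n + 15*5**n - 1.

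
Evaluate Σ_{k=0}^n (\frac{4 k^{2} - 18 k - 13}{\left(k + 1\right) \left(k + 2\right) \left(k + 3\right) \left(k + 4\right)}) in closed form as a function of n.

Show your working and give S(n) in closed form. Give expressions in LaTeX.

S(n) = \frac{- 2 n^{3} - 30 n^{2} - 67 n - 39}{3 \left(n^{3} + 9 n^{2} + 26 n + 24\right)}

The ratio is (k + 1)*(18*k - 4*(k + 1)**2 + 31)/((k + 5)*(-4*k**2 + 18*k + 13)).
Factor: A=k + 1; B=k + 5; C=k**2 - 9*k/2 - 13/4.
f must satisfy (k + 1)·f(k+1) − (k + 4)·f(k) = k**2 - 9*k/2 - 13/4.
d = 3 from the (1,1,2) case.
A polynomial solution: f(k) = -k*(2*k**2 + 24*k + 13)/12.
Then R = B(k−1)f/C = -k*(k + 4)*(2*k**2 + 24*k + 13)/(3*(4*k**2 - 18*k - 13)), so s_k = R(k)·t_k = k*(-2*k**2 - 24*k - 13)/(3*(k + 1)*(k + 2)*(k + 3)).
Δs = (4*k**2 - 18*k - 13)/(k**4 + 10*k**3 + 35*k**2 + 50*k + 24), as required.
Telescope: S(n) = s_(n+1) − s_(0) = (-2*n**3 - 30*n**2 - 67*n - 39)/(3*(n**3 + 9*n**2 + 26*n + 24)) − (0) = (-2*n**3 - 30*n**2 - 67*n - 39)/(3*(n**3 + 9*n**2 + 26*n + 24)).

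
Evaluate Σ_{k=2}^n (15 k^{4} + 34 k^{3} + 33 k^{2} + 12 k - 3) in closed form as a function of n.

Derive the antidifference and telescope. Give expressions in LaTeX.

S(n) = 3 n^{5} + 16 n^{4} + 33 n^{3} + 31 n^{2} + 8 n - 91

r(k) = (15*k**4 + 94*k**3 + 225*k**2 + 240*k + 91)/(15*k**4 + 34*k**3 + 33*k**2 + 12*k - 3) after simplifying.
Take A(k)=1, B(k)=1, C(k)=k**4 + 34*k**3/15 + 11*k**2/5 + 4*k/5 - 1/5.
Need (1)·f(k+1) − (1)·f(k) = k**4 + 34*k**3/15 + 11*k**2/5 + 4*k/5 - 1/5.
From deg A=0, deg B=0, deg C=4: d=5.
Coefficient equations give f(k) = k*(3*k**4 + k**3 - k**2 - 2*k - 4)/15.
Certificate R = B(k−1)f/C = k*(3*k**4 + k**3 - k**2 - 2*k - 4)/(15*k**4 + 34*k**3 + 33*k**2 + 12*k - 3) gives s_k = k*(3*k**4 + k**3 - k**2 - 2*k - 4).
Check: Δs_k = 15*k**4 + 34*k**3 + 33*k**2 + 12*k - 3. ✓
Telescope: S(n) = s_(n+1) − s_(2) = 3*n**5 + 16*n**4 + 33*n**3 + 31*n**2 + 8*n - 3 − (88) = 3*n**5 + 16*n**4 + 33*n**3 + 31*n**2 + 8*n - 91.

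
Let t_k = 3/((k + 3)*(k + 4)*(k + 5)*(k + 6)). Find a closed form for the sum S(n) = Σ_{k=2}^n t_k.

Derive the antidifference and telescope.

S(n) = (n**3 + 15*n**2 + 74*n - 90)/(210*(n**3 + 15*n**2 + 74*n + 120))

Ratio r(k) = (k + 3)/(k + 7).
A = k + 3, B = k + 7, C = 1.
Solve (k + 3)·f(k+1) − (k + 6)·f(k) = 1.
deg f ≤ 3 (via 1,1,0).
Solving with deg f ≤ 3: f(k) = k*(k**2 + 12*k + 47)/180.
So s_k = (B(k−1)f/C)·t_k = (k*(k + 6)*(k**2 + 12*k + 47)/180)·t_k = k*(k**2 + 12*k + 47)/(60*(k + 3)*(k + 4)*(k + 5)).
Check: Δs_k = 3/(k**4 + 18*k**3 + 119*k**2 + 342*k + 360). ✓
Telescope: S(n) = s_(n+1) − s_(2) = (n**3 + 15*n**2 + 74*n + 60)/(60*(n**3 + 15*n**2 + 74*n + 120)) − (1/84) = (n**3 + 15*n**2 + 74*n - 90)/(210*(n**3 + 15*n**2 + 74*n + 120)).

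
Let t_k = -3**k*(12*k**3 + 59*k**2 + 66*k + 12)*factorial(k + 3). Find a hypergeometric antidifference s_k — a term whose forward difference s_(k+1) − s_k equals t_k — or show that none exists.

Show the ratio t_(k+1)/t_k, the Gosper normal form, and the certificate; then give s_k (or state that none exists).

Step 1: r(k) = 3*(12*k**4 + 143*k**3 + 600*k**2 + 1029*k + 596)/(12*k**3 + 59*k**2 + 66*k + 12).
Normal form (A,B,C) = (3*k + 12, 1, k**3 + 59*k**2/12 + 11*k/2 + 1).
Key eq: (3*k + 12)·f(k+1) = (1)·f(k) + (k**3 + 59*k**2/12 + 11*k/2 + 1).
From deg A=1, deg B=0, deg C=3: d=2.
Match coefficients ⇒ f(k) = k*(4*k - 3)/12.
Then R = B(k−1)f/C = k*(4*k - 3)/(12*k**3 + 59*k**2 + 66*k + 12), so s_k = R(k)·t_k = -3**k*k*(4*k - 3)*factorial(k + 3).
Δs = -3**k*(12*k**3 + 59*k**2 + 66*k + 12)*factorial(k + 3), as required.

s_k = -3**k*k*(4*k - 3)*factorial(k + 3)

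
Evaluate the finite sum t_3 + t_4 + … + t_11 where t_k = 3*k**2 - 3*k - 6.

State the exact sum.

Step 1: r(k) = (k**2 + k - 2)/(k**2 - k - 2).
A = 1, B = 1, C = k**2 - k - 2.
Solve (1)·f(k+1) − (1)·f(k) = k**2 - k - 2.
d = 3 from the (0,0,2) case.
A polynomial solution: f(k) = k*(k - 4)*(k + 1)/3.
Then R = B(k−1)f/C = k*(k - 4)/(3*(k - 2)), so s_k = R(k)·t_k = k*(k**2 - 3*k - 4).
Δs = 3*k**2 - 3*k - 6, as required.
Telescoping: Σ = s_(12) − s_(3) = 1248 − (-12) = 1260.

Σ = 1260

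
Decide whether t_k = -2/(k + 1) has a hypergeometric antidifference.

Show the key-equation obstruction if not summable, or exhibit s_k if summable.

Ratio r(k) = (k + 1)/(k + 2).
So A=k + 1 and B=k + 2, with C=1.
f must satisfy (k + 1)·f(k+1) − (k + 1)·f(k) = 1.
d = 0 from the (1,1,0) case.
Write f(k) = c0. Then LHS − RHS = -1, requiring -1 = 0: contradictory. No certificate.

No — the linear system for f has no solution.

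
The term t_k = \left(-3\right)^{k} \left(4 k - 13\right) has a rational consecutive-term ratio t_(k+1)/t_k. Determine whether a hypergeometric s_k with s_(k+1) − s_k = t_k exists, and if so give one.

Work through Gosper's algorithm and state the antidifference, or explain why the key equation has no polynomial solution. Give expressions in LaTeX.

Compute t_(k+1)/t_k: get 3*(9 - 4*k)/(4*k - 13).
Factor: A=-3; B=1; C=k - 13/4.
Set up (-3)·f(k+1) − (1)·f(k) − (k - 13/4) = 0.
Degrees (0,0,1) ⇒ d ≤ 1.
Match coefficients ⇒ f(k) = -(k - 4)/4.
Certificate R = B(k−1)f/C = -(k - 4)/(4*k - 13) gives s_k = (-3)**k*(4 - k).
Verify: (-3)**k*(4*k - 13) matches t_k.

s_k = \left(-3\right)^{k} \left(4 - k\right)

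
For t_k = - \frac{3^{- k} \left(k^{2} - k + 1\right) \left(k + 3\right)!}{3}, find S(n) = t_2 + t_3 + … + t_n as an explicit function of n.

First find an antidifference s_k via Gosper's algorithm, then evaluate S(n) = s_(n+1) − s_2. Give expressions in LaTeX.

Compute t_(k+1)/t_k: get -(k + 4)*(k - (k + 1)**2)/(3*k**2 - 3*k + 3).
Take A(k)=k/3 + 4/3, B(k)=1, C(k)=k**2 - k + 1.
f must satisfy (k/3 + 4/3)·f(k+1) − (1)·f(k) = k**2 - k + 1.
d = 1 from the (1,0,2) case.
A polynomial solution: f(k) = 3*(k - 3).
Then R = B(k−1)f/C = 3*(k - 3)/(k**2 - k + 1), so s_k = R(k)·t_k = -(k - 3)*factorial(k + 3)/3**k.
Check: Δs_k = -(k**2 - k + 1)*factorial(k + 3)/(3*3**k). ✓
Evaluate: s_(n+1) = -3**(-n - 1)*(n - 2)*factorial(n + 4); subtract s_(2) = 40/3 ⇒ S(n) = -40/3 - n*factorial(n + 4)/(3*3**n) + 2*factorial(n + 4)/(3*3**n).

S(n) = - \frac{40}{3} - \frac{3^{- n} n \left(n + 4\right)!}{3} + \frac{2 \cdot 3^{- n} \left(n + 4\right)!}{3}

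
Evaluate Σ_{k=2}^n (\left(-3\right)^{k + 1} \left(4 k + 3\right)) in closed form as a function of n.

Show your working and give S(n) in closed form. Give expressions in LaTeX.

The ratio is 3*(-4*k - 7)/(4*k + 3).
Factor: A=-3; B=1; C=k + 3/4.
Set up (-3)·f(k+1) − (1)·f(k) − (k + 3/4) = 0.
Bound: deg f ≤ 1.
Solving with deg f ≤ 1: f(k) = -k/4.
So s_k = (B(k−1)f/C)·t_k = (-k/(4*k + 3))·t_k = 3*(-3)**k*k.
Verify: (-3)**(k + 1)*(4*k + 3) matches t_k.
s_(n+1) = (-3)**(n + 2)*(-n - 1) and s_(2) = 54, so S(n) = -9*(-3)**n*n - 9*(-3)**n - 54.

S(n) = - 9 \left(-3\right)^{n} n - 9 \left(-3\right)^{n} - 54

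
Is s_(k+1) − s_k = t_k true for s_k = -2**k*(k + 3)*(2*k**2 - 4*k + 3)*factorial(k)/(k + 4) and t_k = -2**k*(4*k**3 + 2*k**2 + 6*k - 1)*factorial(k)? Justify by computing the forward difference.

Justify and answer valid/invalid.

s_(k+1) = -2**(k + 1)*(k + 4)*(2*k**2 + 1)*factorial(k + 1)/(k + 5)
s_(k+1) − s_k = -2**k*(4*k**5 + 34*k**4 + 86*k**3 + 81*k**2 + 84*k - 13)*factorial(k)/((k + 4)*(k + 5))
(s_(k+1) − s_k) − t_k = 2**k*(4*k**4 + 18*k**3 + 12*k**2 + 27*k - 7)*factorial(k)/((k + 4)*(k + 5))

Invalid: residual 2**k*(4*k**4 + 18*k**3 + 12*k**2 + 27*k - 7)*factorial(k)/((k + 4)*(k + 5)) ≠ 0.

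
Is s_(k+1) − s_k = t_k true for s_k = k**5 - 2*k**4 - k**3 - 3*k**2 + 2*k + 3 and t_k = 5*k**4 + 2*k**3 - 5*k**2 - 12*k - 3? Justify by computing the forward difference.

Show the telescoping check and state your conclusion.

s_(k+1) = k*(k**4 + 3*k**3 + k**2 - 8*k - 10)
s_(k+1) − s_k = 5*k**4 + 2*k**3 - 5*k**2 - 12*k - 3
(s_(k+1) − s_k) − t_k = 0

valid; difference matches t_k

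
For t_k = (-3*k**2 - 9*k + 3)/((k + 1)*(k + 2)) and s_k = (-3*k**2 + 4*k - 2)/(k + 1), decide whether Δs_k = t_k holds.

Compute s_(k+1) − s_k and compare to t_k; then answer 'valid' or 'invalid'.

valid (s_(k+1) − s_k reduces to t_k)

s_(k+1) = (4*k - 3*(k + 1)**2 + 2)/(k + 2)
s_(k+1) − s_k = 3*(-k**2 - 3*k + 1)/(k**2 + 3*k + 2)
(s_(k+1) − s_k) − t_k = 0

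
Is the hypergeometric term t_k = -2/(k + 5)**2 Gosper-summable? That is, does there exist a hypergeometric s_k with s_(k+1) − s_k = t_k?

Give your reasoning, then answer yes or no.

r(k) = (k + 5)**2/(k + 6)**2 after simplifying.
Gosper form: A/B · C(k+1)/C(k) with A=k**2 + 10*k + 25, B=k**2 + 12*k + 36, C=1.
Set up (k**2 + 10*k + 25)·f(k+1) − (k**2 + 10*k + 25)·f(k) − (1) = 0.
d = 0 from the (2,2,0) case.
Generic f = c0 gives residual -1; -1 = 0 cannot hold, so t_k is not Gosper-summable.

No — the linear system for f has no solution.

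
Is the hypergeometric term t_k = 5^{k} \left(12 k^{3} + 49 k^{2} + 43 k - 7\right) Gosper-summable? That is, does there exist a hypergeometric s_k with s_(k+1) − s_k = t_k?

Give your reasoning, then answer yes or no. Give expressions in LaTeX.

The ratio is 5*(12*k**3 + 85*k**2 + 177*k + 97)/(12*k**3 + 49*k**2 + 43*k - 7).
A = 5, B = 1, C = k**3 + 49*k**2/12 + 43*k/12 - 7/12.
Solve (5)·f(k+1) − (1)·f(k) = k**3 + 49*k**2/12 + 43*k/12 - 7/12.
deg f ≤ 3 (via 0,0,3).
Solving with deg f ≤ 3: f(k) = (3*k**3 + k**2 - 3*k - 3)/12.
Get s_k = R·t_k = 5**k*(3*k**3 + k**2 - 3*k - 3) with R(k) = B(k−1)f(k)/C(k) = (3*k**3 + k**2 - 3*k - 3)/(12*k**3 + 49*k**2 + 43*k - 7).
Verify: 5**k*(12*k**3 + 49*k**2 + 43*k - 7) matches t_k.

Yes. s_k = 5^{k} \left(3 k^{3} + k^{2} - 3 k - 3\right).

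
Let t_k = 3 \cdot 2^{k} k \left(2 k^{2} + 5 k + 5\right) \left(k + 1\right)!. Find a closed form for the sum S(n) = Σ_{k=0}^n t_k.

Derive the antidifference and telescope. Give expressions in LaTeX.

S(n) = 6 \cdot 2^{n} n \left(n + 1\right) \left(n + 2\right)!

Step 1: r(k) = 2*(k + 1)*(k + 2)*(5*k + 2*(k + 1)**2 + 10)/(k*(2*k**2 + 5*k + 5)).
Take A(k)=2*k + 4, B(k)=1, C(k)=k**3 + 5*k**2/2 + 5*k/2.
Set up (2*k + 4)·f(k+1) − (1)·f(k) − (k**3 + 5*k**2/2 + 5*k/2) = 0.
d = 2 from the (1,0,3) case.
Match coefficients ⇒ f(k) = k*(k - 1)/2.
Then R = B(k−1)f/C = (k - 1)/(2*k**2 + 5*k + 5), so s_k = R(k)·t_k = 3*2**k*k*(k - 1)*factorial(k + 1).
Check: Δs_k = 3*2**k*k*(2*k**2 + 5*k + 5)*factorial(k + 1). ✓
Evaluate: s_(n+1) = 6*2**n*n*(n + 1)*factorial(n + 2); subtract s_(0) = 0 ⇒ S(n) = 6*2**n*n*(n + 1)*factorial(n + 2).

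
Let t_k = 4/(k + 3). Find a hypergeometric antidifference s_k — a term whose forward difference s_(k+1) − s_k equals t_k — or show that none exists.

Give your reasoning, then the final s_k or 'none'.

The ratio is (k + 3)/(k + 4).
Take A(k)=k + 3, B(k)=k + 4, C(k)=1.
Key eq: (k + 3)·f(k+1) = (k + 3)·f(k) + (1).
Bound: deg f ≤ 0.
Put f(k) = c0: A·f(k+1) − B(k−1)·f(k) − C = -1; need -1 = 0 — inconsistent ⇒ no f, not summable.

none — t_k is not Gosper-summable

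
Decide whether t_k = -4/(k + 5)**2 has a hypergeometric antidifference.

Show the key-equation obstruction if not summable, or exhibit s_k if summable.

No; the coefficient equations for f are inconsistent.

Ratio r(k) = (k + 5)**2/(k + 6)**2.
So A=k**2 + 10*k + 25 and B=k**2 + 12*k + 36, with C=1.
Need (k**2 + 10*k + 25)·f(k+1) − (k**2 + 10*k + 25)·f(k) = 1.
deg f ≤ 0 (via 2,2,0).
Write f(k) = c0. Then LHS − RHS = -1, requiring -1 = 0: contradictory. No certificate.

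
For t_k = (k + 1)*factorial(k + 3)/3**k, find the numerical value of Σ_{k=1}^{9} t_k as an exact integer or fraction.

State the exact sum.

r(k) = (k + 2)*(k + 4)/(3*(k + 1)) after simplifying.
Factor: A=k/3 + 4/3; B=1; C=k + 1.
f must satisfy (k/3 + 4/3)·f(k+1) − (1)·f(k) = k + 1.
d = 0 from the (1,0,1) case.
Solving with deg f ≤ 0: f(k) = 3.
Certificate R = B(k−1)f/C = 3/(k + 1) gives s_k = 3**(1 - k)*factorial(k + 3).
s_(k+1) − s_k = (k + 1)*factorial(k + 3)/3**k = t_k.
Σ_(k=1)^(9) t_k = s_(10) − s_(1) = 25625600/81 − (24) = 25623656/81.

Σ = 25623656/81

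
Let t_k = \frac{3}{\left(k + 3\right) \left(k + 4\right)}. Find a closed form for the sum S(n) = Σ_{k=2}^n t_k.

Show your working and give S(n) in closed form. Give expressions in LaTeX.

Step 1: r(k) = (k + 3)/(k + 5).
Factor: A=k + 3; B=k + 5; C=1.
Key eq: (k + 3)·f(k+1) = (k + 4)·f(k) + (1).
deg f ≤ 1 (via 1,1,0).
A polynomial solution: f(k) = k/3.
Then R = B(k−1)f/C = k*(k + 4)/3, so s_k = R(k)·t_k = k/(k + 3).
Check: Δs_k = 3/(k**2 + 7*k + 12). ✓
Telescope: S(n) = s_(n+1) − s_(2) = (n + 1)/(n + 4) − (2/5) = 3*(n - 1)/(5*(n + 4)).

S(n) = \frac{3 \left(n - 1\right)}{5 \left(n + 4\right)}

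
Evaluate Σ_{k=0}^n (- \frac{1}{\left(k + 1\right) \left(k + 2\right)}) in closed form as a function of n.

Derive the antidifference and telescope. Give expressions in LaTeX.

S(n) = \frac{- n - 1}{n + 2}

Ratio r(k) = (k + 1)/(k + 3).
Factor: A=k + 1; B=k + 3; C=1.
Key eq: (k + 1)·f(k+1) = (k + 2)·f(k) + (1).
d = 1 from the (1,1,0) case.
Match coefficients ⇒ f(k) = k.
Get s_k = R·t_k = -k/(k + 1) with R(k) = B(k−1)f(k)/C(k) = k*(k + 2).
Δs = -1/(k**2 + 3*k + 2), as required.
Evaluate: s_(n+1) = (-n - 1)/(n + 2); subtract s_(0) = 0 ⇒ S(n) = (-n - 1)/(n + 2).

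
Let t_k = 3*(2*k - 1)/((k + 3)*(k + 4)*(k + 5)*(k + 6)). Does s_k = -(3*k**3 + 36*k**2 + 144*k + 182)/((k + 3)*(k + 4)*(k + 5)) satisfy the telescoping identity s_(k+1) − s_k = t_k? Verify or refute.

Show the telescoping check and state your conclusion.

s_(k+1) = (-144*k - 3*(k + 1)**3 - 36*(k + 1)**2 - 326)/((k + 4)*(k + 5)*(k + 6))
s_(k+1) − s_k = 3*(2*k - 1)/(k**4 + 18*k**3 + 119*k**2 + 342*k + 360)
(s_(k+1) − s_k) − t_k = 0

valid (s_(k+1) − s_k reduces to t_k)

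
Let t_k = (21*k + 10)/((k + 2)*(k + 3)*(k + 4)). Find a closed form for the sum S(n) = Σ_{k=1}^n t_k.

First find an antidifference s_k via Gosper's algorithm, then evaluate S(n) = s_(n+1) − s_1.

Step 1: r(k) = (k + 2)*(21*k + 31)/((k + 5)*(21*k + 10)).
Normal form (A,B,C) = (k + 2, k + 5, k + 10/21).
Need (k + 2)·f(k+1) − (k + 4)·f(k) = k + 10/21.
Degrees (1,1,1) ⇒ d ≤ 2.
A polynomial solution: f(k) = k*(13*k + 2)/63.
R(k) = B(k−1)·f(k)/C(k) = k*(k + 4)*(13*k + 2)/(3*(21*k + 10)); s_k = R·t_k = k*(13*k + 2)/(3*(k + 2)*(k + 3)).
Δs = (21*k + 10)/(k**3 + 9*k**2 + 26*k + 24), as required.
Σ_(k=1)^n t_k = s_(n+1) − s_(1) = ((13*n**2 + 28*n + 15)/(3*(n**2 + 7*n + 12))) − (5/12), i.e. n*(47*n + 77)/(12*(n**2 + 7*n + 12)).

S(n) = n*(47*n + 77)/(12*(n**2 + 7*n + 12))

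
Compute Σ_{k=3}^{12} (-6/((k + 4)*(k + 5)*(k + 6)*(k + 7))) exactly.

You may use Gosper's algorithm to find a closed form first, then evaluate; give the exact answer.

Ratio r(k) = (k + 4)/(k + 8).
Take A(k)=k + 4, B(k)=k + 8, C(k)=1.
Set up (k + 4)·f(k+1) − (k + 7)·f(k) − (1) = 0.
deg f ≤ 3 (via 1,1,0).
Solve for f: f(k) = k*(k**2 + 15*k + 74)/360 (degree 3 ≤ 3).
R(k) = B(k−1)·f(k)/C(k) = k*(k + 7)*(k**2 + 15*k + 74)/360; s_k = R·t_k = k*(-k**2 - 15*k - 74)/(60*(k + 4)*(k + 5)*(k + 6)).
Δs = -6/(k**4 + 22*k**3 + 179*k**2 + 638*k + 840), as required.
Evaluate s at k=13 and k=3: -949/58140 and -4/315; difference -295/81396.

Σ = -295/81396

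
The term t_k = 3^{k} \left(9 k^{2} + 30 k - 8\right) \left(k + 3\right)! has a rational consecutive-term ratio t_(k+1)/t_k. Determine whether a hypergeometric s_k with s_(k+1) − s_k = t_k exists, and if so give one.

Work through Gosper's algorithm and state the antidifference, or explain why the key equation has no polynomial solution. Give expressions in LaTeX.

s_k = 3^{k} \left(3 k - 4\right) \left(k + 3\right)!

Step 1: r(k) = 3*(9*k**3 + 84*k**2 + 223*k + 124)/(9*k**2 + 30*k - 8).
Factor: A=3*k + 12; B=1; C=k**2 + 10*k/3 - 8/9.
Need (3*k + 12)·f(k+1) − (1)·f(k) = k**2 + 10*k/3 - 8/9.
deg f ≤ 1 (via 1,0,2).
A polynomial solution: f(k) = (3*k - 4)/9.
So s_k = (B(k−1)f/C)·t_k = ((3*k - 4)/(9*k**2 + 30*k - 8))·t_k = 3**k*(3*k - 4)*factorial(k + 3).
Δs = 3**k*(9*k**2 + 30*k - 8)*factorial(k + 3), as required.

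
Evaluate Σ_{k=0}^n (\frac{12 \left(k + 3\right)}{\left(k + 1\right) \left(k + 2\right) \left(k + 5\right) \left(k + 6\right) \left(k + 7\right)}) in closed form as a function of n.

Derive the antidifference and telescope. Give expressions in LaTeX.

Compute t_(k+1)/t_k: get (k + 1)*(k + 4)*(k + 5)/((k + 3)**2*(k + 8)).
So A=k + 1 and B=k + 8, with C=k**3 + 10*k**2 + 33*k + 36.
f must satisfy (k + 1)·f(k+1) − (k + 7)·f(k) = k**3 + 10*k**2 + 33*k + 36.
From deg A=1, deg B=1, deg C=3: d=6.
Solve for f: f(k) = k*(k + 2)*(k + 3)*(k + 4)*(k**2 + 12*k + 41)/90 (degree 6 ≤ 6).
So s_k = (B(k−1)f/C)·t_k = (k*(k + 2)*(k + 7)*(k**2 + 12*k + 41)/(90*(k + 3)))·t_k = 2*k*(k**2 + 12*k + 41)/(15*(k**3 + 12*k**2 + 41*k + 30)).
s_(k+1) − s_k = 12*(k + 3)/(k**5 + 21*k**4 + 163*k**3 + 567*k**2 + 844*k + 420) = t_k.
Σ_(k=0)^n t_k = s_(n+1) − s_(0) = (2*(n**3 + 15*n**2 + 68*n + 54)/(15*(n**3 + 15*n**2 + 68*n + 84))) − (0), i.e. 2*(n**3 + 15*n**2 + 68*n + 54)/(15*(n**3 + 15*n**2 + 68*n + 84)).

S(n) = \frac{2 \left(n^{3} + 15 n^{2} + 68 n + 54\right)}{15 \left(n^{3} + 15 n^{2} + 68 n + 84\right)}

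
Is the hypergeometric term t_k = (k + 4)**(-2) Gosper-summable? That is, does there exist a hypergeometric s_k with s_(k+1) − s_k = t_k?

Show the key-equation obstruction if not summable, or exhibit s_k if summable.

Compute t_(k+1)/t_k: get (k + 4)**2/(k + 5)**2.
Take A(k)=k**2 + 8*k + 16, B(k)=k**2 + 10*k + 25, C(k)=1.
f must satisfy (k**2 + 8*k + 16)·f(k+1) − (k**2 + 8*k + 16)·f(k) = 1.
d = 0 from the (2,2,0) case.
Generic f = c0 gives residual -1; -1 = 0 cannot hold, so t_k is not Gosper-summable.

No; the coefficient equations for f are inconsistent.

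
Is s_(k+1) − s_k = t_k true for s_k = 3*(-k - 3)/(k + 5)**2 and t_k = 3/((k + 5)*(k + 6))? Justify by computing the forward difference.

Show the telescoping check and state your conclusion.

s_(k+1) = 3*(-k - 4)/(k + 6)**2
s_(k+1) − s_k = 3*(k**2 + 7*k + 8)/(k**4 + 22*k**3 + 181*k**2 + 660*k + 900)
(s_(k+1) − s_k) − t_k = 6*(-2*k - 11)/(k**4 + 22*k**3 + 181*k**2 + 660*k + 900)

Invalid: residual 6*(-2*k - 11)/(k**4 + 22*k**3 + 181*k**2 + 660*k + 900) ≠ 0.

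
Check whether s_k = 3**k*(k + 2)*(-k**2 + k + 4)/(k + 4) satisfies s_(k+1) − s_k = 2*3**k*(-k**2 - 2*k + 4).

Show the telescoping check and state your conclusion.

s_(k+1) = 3**(k + 1)*(k + 3)*(k - (k + 1)**2 + 5)/(k + 5)
s_(k+1) − s_k = 2*3**k*(-k**4 - 9*k**3 - 23*k**2 + 5*k + 52)/(k**2 + 9*k + 20)
(s_(k+1) − s_k) − t_k = 3**k*(4*k**3 + 22*k**2 + 18*k - 56)/(k**2 + 9*k + 20)

Invalid: residual 3**k*(4*k**3 + 22*k**2 + 18*k - 56)/(k**2 + 9*k + 20) ≠ 0.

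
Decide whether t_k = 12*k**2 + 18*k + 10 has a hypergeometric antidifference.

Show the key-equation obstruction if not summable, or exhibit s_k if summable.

t_(k+1)/t_k = (6*k**2 + 21*k + 20)/(6*k**2 + 9*k + 5).
Factor: A=1; B=1; C=k**2 + 3*k/2 + 5/6.
Solve (1)·f(k+1) − (1)·f(k) = k**2 + 3*k/2 + 5/6.
Bound: deg f ≤ 3.
Solve for f: f(k) = k*(4*k**2 + 3*k + 3)/12 (degree 3 ≤ 3).
So s_k = (B(k−1)f/C)·t_k = (k*(4*k**2 + 3*k + 3)/(2*(6*k**2 + 9*k + 5)))·t_k = k*(4*k**2 + 3*k + 3).
Δs = 12*k**2 + 18*k + 10, as required.

Yes. s_k = k*(4*k**2 + 3*k + 3).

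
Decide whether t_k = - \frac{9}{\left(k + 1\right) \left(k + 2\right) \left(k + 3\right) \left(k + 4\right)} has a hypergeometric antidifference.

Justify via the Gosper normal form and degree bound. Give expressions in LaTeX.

Yes. s_k = \frac{k \left(- k^{2} - 6 k - 11\right)}{2 \left(k + 1\right) \left(k + 2\right) \left(k + 3\right)}.

The ratio is (k + 1)/(k + 5).
So A=k + 1 and B=k + 5, with C=1.
Set up (k + 1)·f(k+1) − (k + 4)·f(k) − (1) = 0.
d = 3 from the (1,1,0) case.
Match coefficients ⇒ f(k) = k*(k**2 + 6*k + 11)/18.
R(k) = B(k−1)·f(k)/C(k) = k*(k + 4)*(k**2 + 6*k + 11)/18; s_k = R·t_k = k*(-k**2 - 6*k - 11)/(2*(k + 1)*(k + 2)*(k + 3)).
Check: Δs_k = -9/(k**4 + 10*k**3 + 35*k**2 + 50*k + 24). ✓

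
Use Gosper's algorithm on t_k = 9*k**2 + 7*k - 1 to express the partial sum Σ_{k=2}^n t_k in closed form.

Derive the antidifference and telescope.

S(n) = 3*n**3 + 8*n**2 + 4*n - 15

r(k) = (9*k**2 + 25*k + 15)/(9*k**2 + 7*k - 1) after simplifying.
Normal form (A,B,C) = (1, 1, k**2 + 7*k/9 - 1/9).
f must satisfy (1)·f(k+1) − (1)·f(k) = k**2 + 7*k/9 - 1/9.
Degrees (0,0,2) ⇒ d ≤ 3.
Solve for f: f(k) = k*(3*k**2 - k - 3)/9 (degree 3 ≤ 3).
Certificate R = B(k−1)f/C = k*(3*k**2 - k - 3)/(9*k**2 + 7*k - 1) gives s_k = k*(3*k**2 - k - 3).
s_(k+1) − s_k = 9*k**2 + 7*k - 1 = t_k.
Σ_(k=2)^n t_k = s_(n+1) − s_(2) = (3*n**3 + 8*n**2 + 4*n - 1) − (14), i.e. 3*n**3 + 8*n**2 + 4*n - 15.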